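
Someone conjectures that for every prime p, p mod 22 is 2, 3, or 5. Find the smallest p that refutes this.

p = 7

A counterexample is any prime p such that the claim fails; we check each in order.
For p = 2, 3, 5 the conclusion holds.
p = 7: 7 mod 22 = 7 — not in {2, 3, 5}.
So p = 7 is the smallest counterexample.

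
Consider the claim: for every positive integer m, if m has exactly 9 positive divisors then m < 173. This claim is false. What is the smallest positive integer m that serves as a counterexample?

A counterexample is any positive integer m such that m has exactly 9 positive divisors but the claim fails; we check each in order.
For m = 36, 100 the conclusion holds.
m = 196: τ(196) = 9; 196 ≥ 173.
So m = 196 is the smallest counterexample.

m = 196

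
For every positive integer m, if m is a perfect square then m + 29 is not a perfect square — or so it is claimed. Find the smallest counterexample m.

Check each positive integer m in order until m is a perfect square but m + 29 is a perfect square.
For m = 1, 4, 9, 16, …, 121, 144, 169 the conclusion holds.
m = 196: 196 = 14² and 196 + 29 = 225 = 15².

m = 196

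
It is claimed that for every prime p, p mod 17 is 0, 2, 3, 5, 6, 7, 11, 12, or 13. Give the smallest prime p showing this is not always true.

We need the least prime p for which the claim fails.
For p = 2, 3, 5, 7, 11, 13, 17, 19, 23, 29 the conclusion holds.
p = 31: 31 mod 17 = 14 — not in {0, 2, 3, 5, 6, 7, 11, 12, 13}.

p = 31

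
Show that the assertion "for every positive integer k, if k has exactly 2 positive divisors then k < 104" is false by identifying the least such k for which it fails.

k = 107

A counterexample is any positive integer k such that k has exactly 2 positive divisors but the claim fails; we check each in order.
The first 27 eligible values, up to k = 103, all satisfy the conclusion.
k = 107: τ(107) = 2; 107 ≥ 104.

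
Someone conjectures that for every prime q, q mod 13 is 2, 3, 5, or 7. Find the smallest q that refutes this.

Check each prime q in order until the claim fails.
q = 2: 2 mod 13 = 2.
q = 3: 3 mod 13 = 3.
q = 5: 5 mod 13 = 5.
q = 7: 7 mod 13 = 7.
q = 11: 11 mod 13 = 11 — not in {2, 3, 5, 7}.

q = 11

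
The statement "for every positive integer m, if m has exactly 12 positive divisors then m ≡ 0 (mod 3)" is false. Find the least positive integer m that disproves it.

We need the least positive integer m for which m has exactly 12 positive divisors but the claim fails.
The first 8 eligible values, up to m = 132, all satisfy the conclusion.
m = 140: τ(140) = 12; 140 ≡ 2 (mod 3).

m = 140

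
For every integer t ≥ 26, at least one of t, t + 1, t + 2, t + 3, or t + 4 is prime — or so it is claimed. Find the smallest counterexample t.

A counterexample is any integer t ≥ 26 such that t, t + 1, t + 2, t + 3, t + 4 are all composite; we check each in order.
For t = 26, 27, 28, 29, 30, 31 the conclusion holds.
t = 32: 32 = 2 × 16; 33 = 3 × 11; 34 = 2 × 17; 35 = 5 × 7; 36 = 2 × 18 — all composite.

t = 32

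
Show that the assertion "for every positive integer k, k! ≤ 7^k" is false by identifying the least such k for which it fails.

k = 17

For k = 1, 2, 3, 4, …, 14, 15, 16 the conclusion holds.
k = 17: k! = 355687428096000 and 7^k = 232630513987207, so 355687428096000 > 232630513987207.
So k = 17 is the smallest counterexample.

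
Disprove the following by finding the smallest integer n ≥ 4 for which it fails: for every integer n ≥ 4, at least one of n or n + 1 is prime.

A counterexample is any integer n ≥ 4 such that n, n + 1 are both composite; we check each in order.
The first 4 eligible values, up to n = 7, all satisfy the conclusion.
n = 8: 8 = 2 × 4; 9 = 3 × 3 — both composite.
Hence n = 8 is a counterexample.

n = 8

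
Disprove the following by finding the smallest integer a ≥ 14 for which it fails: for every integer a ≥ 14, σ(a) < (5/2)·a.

a = 24

For a = 14, 15, 16, 17, 18, 19, 20, 21, 22, 23 the conclusion holds.
a = 24: σ(24) = 60; 60 ≥ 60.
So a = 24 is the smallest counterexample.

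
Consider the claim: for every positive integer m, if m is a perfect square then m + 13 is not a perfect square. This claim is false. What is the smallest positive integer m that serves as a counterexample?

m = 1: 1 + 13 = 14, not a perfect square.
m = 4: 4 + 13 = 17, not a perfect square.
m = 9: 9 + 13 = 22, not a perfect square.
m = 16: 16 + 13 = 29, not a perfect square.
m = 25: 25 + 13 = 38, not a perfect square.
m = 36: 36 = 6² and 36 + 13 = 49 = 7².

m = 36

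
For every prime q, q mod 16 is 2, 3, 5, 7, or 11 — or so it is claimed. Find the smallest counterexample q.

We need the least prime q for which the claim fails.
q = 2: 2 mod 16 = 2.
q = 3: 3 mod 16 = 3.
q = 5: 5 mod 16 = 5.
q = 7: 7 mod 16 = 7.
q = 11: 11 mod 16 = 11.
q = 13: 13 mod 16 = 13 — not in {2, 3, 5, 7, 11}.
Thus q = 13 disproves the claim, and no smaller q works.

q = 13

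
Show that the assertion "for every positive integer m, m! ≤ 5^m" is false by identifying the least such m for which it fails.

m = 12

Check each positive integer m in order until m! > 5^m.
For m = 1, 2, 3, 4, …, 9, 10, 11 the conclusion holds.
m = 12: m! = 479001600 and 5^m = 244140625, so 479001600 > 244140625.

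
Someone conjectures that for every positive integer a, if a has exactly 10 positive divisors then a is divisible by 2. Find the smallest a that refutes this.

a = 405

For a = 48, 80, 112, 162, 176, 208, 272, 304, 368 the conclusion holds.
a = 405: τ(405) = 10; 405 mod 2 = 1.
So a = 405 is the smallest counterexample.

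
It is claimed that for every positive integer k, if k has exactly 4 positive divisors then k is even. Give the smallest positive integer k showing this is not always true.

k = 15

For k = 6, 8, 10, 14 the conclusion holds.
k = 15: divisors of 15: 1, 3, 5, 15; 15 is odd.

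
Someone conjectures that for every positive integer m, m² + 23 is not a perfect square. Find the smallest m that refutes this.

m = 11

A counterexample is any positive integer m such that m² + 23 is a perfect square; we check each in order.
The first 10 eligible values, up to m = 10, all satisfy the conclusion.
m = 11: 11² + 23 = 144 = 12², a perfect square.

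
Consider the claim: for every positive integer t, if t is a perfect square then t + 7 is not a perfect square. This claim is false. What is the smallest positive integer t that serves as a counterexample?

t = 9

We need the least positive integer t for which t is a perfect square but t + 7 is a perfect square.
For t = 1, 4 the conclusion holds.
t = 9: 9 = 3² and 9 + 7 = 16 = 4².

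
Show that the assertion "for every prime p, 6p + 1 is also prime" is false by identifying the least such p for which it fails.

p = 19

p = 2: 6p + 1 = 13, prime.
p = 3: 6p + 1 = 19, prime.
p = 5: 6p + 1 = 31, prime.
p = 7: 6p + 1 = 43, prime.
p = 11: 6p + 1 = 67, prime.
p = 13: 6p + 1 = 79, prime.
p = 17: 6p + 1 = 103, prime.
p = 19: 6p + 1 = 115 = 5 × 23, not prime.
Hence p = 19 is a counterexample.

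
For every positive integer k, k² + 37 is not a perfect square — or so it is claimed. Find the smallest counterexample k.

k = 18

We need the least positive integer k for which k² + 37 is a perfect square.
For k = 1, 2, 3, 4, …, 15, 16, 17 the conclusion holds.
k = 18: 18² + 37 = 361 = 19², a perfect square.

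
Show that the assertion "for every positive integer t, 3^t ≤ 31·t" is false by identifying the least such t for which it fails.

Check each positive integer t in order until 3^t > 31·t.
The first 4 eligible values, up to t = 4, all satisfy the conclusion.
t = 5: 3^t = 243 and 31·t = 155, so 243 > 155.
Hence t = 5 is a counterexample.

t = 5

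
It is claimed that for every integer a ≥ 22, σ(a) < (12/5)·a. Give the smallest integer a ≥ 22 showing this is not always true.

A counterexample is any integer a ≥ 22 such that the claim fails; we check each in order.
For a = 22, 23 the conclusion holds.
a = 24: σ(24) = 60; 60 ≥ 288/5.
Hence a = 24 is a counterexample.

a = 24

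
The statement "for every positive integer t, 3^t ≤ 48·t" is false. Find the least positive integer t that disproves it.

t = 5

t = 1: 3^t = 3 and 48·t = 48, so 3 ≤ 48.
t = 2: 3^t = 9 and 48·t = 96, so 9 ≤ 96.
t = 3: 3^t = 27 and 48·t = 144, so 27 ≤ 144.
t = 4: 3^t = 81 and 48·t = 192, so 81 ≤ 192.
t = 5: 3^t = 243 and 48·t = 240, so 243 > 240.
Hence t = 5 is a counterexample.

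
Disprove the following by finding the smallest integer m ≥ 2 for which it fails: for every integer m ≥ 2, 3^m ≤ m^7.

m = 19

For m = 2, 3, 4, 5, …, 16, 17, 18 the conclusion holds.
m = 19: 3^m = 1162261467 and m^7 = 893871739, so 1162261467 > 893871739.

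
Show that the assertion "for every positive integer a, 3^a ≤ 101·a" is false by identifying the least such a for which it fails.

A counterexample is any positive integer a such that 3^a > 101·a; we check each in order.
The first 5 eligible values, up to a = 5, all satisfy the conclusion.
a = 6: 3^a = 729 and 101·a = 606, so 729 > 606.

a = 6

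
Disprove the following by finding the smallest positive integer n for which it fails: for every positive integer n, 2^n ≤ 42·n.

Check each positive integer n in order until 2^n > 42·n.
For n = 1, 2, 3, 4, 5, 6, 7, 8 the conclusion holds.
n = 9: 2^n = 512 and 42·n = 378, so 512 > 378.
So n = 9 is the smallest counterexample.

n = 9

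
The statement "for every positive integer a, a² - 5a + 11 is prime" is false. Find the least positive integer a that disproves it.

a = 7

The first 6 eligible values, up to a = 6, all satisfy the conclusion.
a = 7: a² - 5a + 11 = 25 = 5 × 5, composite.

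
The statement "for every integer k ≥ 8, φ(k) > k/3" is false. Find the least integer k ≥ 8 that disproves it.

A counterexample is any integer k ≥ 8 such that the claim fails; we check each in order.
For k = 8, 9, 10, 11 the conclusion holds.
k = 12: φ(12) = 4 and 12/3 = 4, so φ(12) ≤ 12/3.
Thus k = 12 disproves the claim, and no smaller k works.

k = 12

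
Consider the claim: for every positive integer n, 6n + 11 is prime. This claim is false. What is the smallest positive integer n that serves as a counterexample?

For n = 1, 2, 3 the conclusion holds.
n = 4: 6n + 11 = 35 = 5 × 7, composite.

n = 4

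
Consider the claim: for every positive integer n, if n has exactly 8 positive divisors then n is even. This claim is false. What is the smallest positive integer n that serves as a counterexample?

We need the least positive integer n for which n has exactly 8 positive divisors but n is odd.
The first 12 eligible values, up to n = 104, all satisfy the conclusion.
n = 105: divisors of 105: 1, 3, 5, 7, 15, 21, 35, 105; 105 is odd.

n = 105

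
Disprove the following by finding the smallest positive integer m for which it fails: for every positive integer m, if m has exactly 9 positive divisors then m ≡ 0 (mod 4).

m = 225

We need the least positive integer m for which m has exactly 9 positive divisors but the claim fails.
For m = 36, 100, 196 the conclusion holds.
m = 225: τ(225) = 9; 225 ≡ 1 (mod 4).
So m = 225 is the smallest counterexample.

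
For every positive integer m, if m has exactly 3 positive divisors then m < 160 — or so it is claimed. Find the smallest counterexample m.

We need the least positive integer m for which m has exactly 3 positive divisors but the claim fails.
m = 4: τ(4) = 3; 4 < 160.
m = 9: τ(9) = 3; 9 < 160.
m = 25: τ(25) = 3; 25 < 160.
m = 49: τ(49) = 3; 49 < 160.
m = 121: τ(121) = 3; 121 < 160.
m = 169: τ(169) = 3; 169 ≥ 160.
So m = 169 is the smallest counterexample.

m = 169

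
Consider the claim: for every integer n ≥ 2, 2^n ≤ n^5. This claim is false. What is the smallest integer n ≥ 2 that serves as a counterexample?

Check each integer n ≥ 2 in order until 2^n > n^5.
The first 21 eligible values, up to n = 22, all satisfy the conclusion.
n = 23: 2^n = 8388608 and n^5 = 6436343, so 8388608 > 6436343.

n = 23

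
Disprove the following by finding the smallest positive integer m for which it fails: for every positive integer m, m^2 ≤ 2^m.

m = 3

m = 1: m^2 = 1 and 2^m = 2, so 1 ≤ 2.
m = 2: m^2 = 4 and 2^m = 4, so 4 ≤ 4.
m = 3: m^2 = 9 and 2^m = 8, so 9 > 8.
So m = 3 is the smallest counterexample.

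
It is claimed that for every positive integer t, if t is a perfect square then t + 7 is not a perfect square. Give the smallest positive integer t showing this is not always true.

We need the least positive integer t for which t is a perfect square but t + 7 is a perfect square.
For t = 1, 4 the conclusion holds.
t = 9: 9 = 3² and 9 + 7 = 16 = 4².
So t = 9 is the smallest counterexample.

t = 9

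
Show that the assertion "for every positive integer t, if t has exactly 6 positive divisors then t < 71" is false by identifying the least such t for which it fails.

t = 75

A counterexample is any positive integer t such that t has exactly 6 positive divisors but the claim fails; we check each in order.
For t = 12, 18, 20, 28, …, 52, 63, 68 the conclusion holds.
t = 75: τ(75) = 6; 75 ≥ 71.
Thus t = 75 disproves the claim, and no smaller t works.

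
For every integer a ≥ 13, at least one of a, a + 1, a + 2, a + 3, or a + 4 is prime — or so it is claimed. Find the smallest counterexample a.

a = 24

Check each integer a ≥ 13 in order until a, a + 1, a + 2, a + 3, a + 4 are all composite.
The first 11 eligible values, up to a = 23, all satisfy the conclusion.
a = 24: 24 = 2 × 12; 25 = 5 × 5; 26 = 2 × 13; 27 = 3 × 9; 28 = 2 × 14 — all composite.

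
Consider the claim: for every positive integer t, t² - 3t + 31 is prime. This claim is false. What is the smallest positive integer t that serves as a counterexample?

For t = 1, 2, 3 the conclusion holds.
t = 4: t² - 3t + 31 = 35 = 5 × 7, composite.

t = 4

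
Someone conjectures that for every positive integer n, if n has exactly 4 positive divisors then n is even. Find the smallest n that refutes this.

n = 15

We need the least positive integer n for which n has exactly 4 positive divisors but n is odd.
The first 4 eligible values, up to n = 14, all satisfy the conclusion.
n = 15: divisors of 15: 1, 3, 5, 15; 15 is odd.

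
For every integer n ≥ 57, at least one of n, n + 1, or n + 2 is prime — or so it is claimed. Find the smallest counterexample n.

A counterexample is any integer n ≥ 57 such that n, n + 1, n + 2 are all composite; we check each in order.
The first 5 eligible values, up to n = 61, all satisfy the conclusion.
n = 62: 62 = 2 × 31; 63 = 3 × 21; 64 = 2 × 32 — all composite.

n = 62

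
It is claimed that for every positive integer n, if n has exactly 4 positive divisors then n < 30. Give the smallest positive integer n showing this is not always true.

Check each positive integer n in order until n has exactly 4 positive divisors but the claim fails.
For n = 6, 8, 10, 14, 15, 21, 22, 26, 27 the conclusion holds.
n = 33: τ(33) = 4; 33 ≥ 30.
Hence n = 33 is a counterexample.

n = 33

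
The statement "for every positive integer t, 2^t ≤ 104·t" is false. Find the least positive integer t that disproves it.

Check each positive integer t in order until 2^t > 104·t.
The first 10 eligible values, up to t = 10, all satisfy the conclusion.
t = 11: 2^t = 2048 and 104·t = 1144, so 2048 > 1144.
Thus t = 11 disproves the claim, and no smaller t works.

t = 11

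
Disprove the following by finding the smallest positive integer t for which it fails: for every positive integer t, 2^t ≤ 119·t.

t = 11

We need the least positive integer t for which 2^t > 119·t.
For t = 1, 2, 3, 4, 5, 6, 7, 8, 9, 10 the conclusion holds.
t = 11: 2^t = 2048 and 119·t = 1309, so 2048 > 1309.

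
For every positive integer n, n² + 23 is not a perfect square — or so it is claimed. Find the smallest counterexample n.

We need the least positive integer n for which n² + 23 is a perfect square.
For n = 1, 2, 3, 4, 5, 6, 7, 8, 9, 10 the conclusion holds.
n = 11: 11² + 23 = 144 = 12², a perfect square.
So n = 11 is the smallest counterexample.

n = 11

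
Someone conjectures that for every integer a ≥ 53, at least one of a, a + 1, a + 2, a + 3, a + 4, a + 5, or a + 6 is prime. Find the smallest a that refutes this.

Check each integer a ≥ 53 in order until a, a + 1, a + 2, a + 3, a + 4, a + 5, a + 6 are all composite.
The first 37 eligible values, up to a = 89, all satisfy the conclusion.
a = 90: 90 = 2 × 45; 91 = 7 × 13; 92 = 2 × 46; 93 = 3 × 31; 94 = 2 × 47; 95 = 5 × 19; 96 = 2 × 48 — all composite.
So a = 90 is the smallest counterexample.

a = 90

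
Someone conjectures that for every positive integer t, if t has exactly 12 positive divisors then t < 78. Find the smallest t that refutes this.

Check each positive integer t in order until t has exactly 12 positive divisors but the claim fails.
For t = 60, 72 the conclusion holds.
t = 84: τ(84) = 12; 84 ≥ 78.

t = 84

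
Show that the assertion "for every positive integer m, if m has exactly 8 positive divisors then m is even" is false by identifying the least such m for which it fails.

m = 105

A counterexample is any positive integer m such that m has exactly 8 positive divisors but m is odd; we check each in order.
For m = 24, 30, 40, 42, …, 88, 102, 104 the conclusion holds.
m = 105: divisors of 105: 1, 3, 5, 7, 15, 21, 35, 105; 105 is odd.
So m = 105 is the smallest counterexample.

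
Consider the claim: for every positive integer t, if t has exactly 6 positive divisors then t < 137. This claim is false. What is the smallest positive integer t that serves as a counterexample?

Check each positive integer t in order until t has exactly 6 positive divisors but the claim fails.
For t = 12, 18, 20, 28, …, 116, 117, 124 the conclusion holds.
t = 147: τ(147) = 6; 147 ≥ 137.

t = 147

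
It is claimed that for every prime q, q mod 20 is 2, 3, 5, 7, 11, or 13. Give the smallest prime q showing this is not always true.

A counterexample is any prime q such that the claim fails; we check each in order.
q = 2: 2 mod 20 = 2.
q = 3: 3 mod 20 = 3.
q = 5: 5 mod 20 = 5.
q = 7: 7 mod 20 = 7.
q = 11: 11 mod 20 = 11.
q = 13: 13 mod 20 = 13.
q = 17: 17 mod 20 = 17 — not in {2, 3, 5, 7, 11, 13}.

q = 17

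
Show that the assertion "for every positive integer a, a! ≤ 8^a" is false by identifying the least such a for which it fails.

The first 19 eligible values, up to a = 19, all satisfy the conclusion.
a = 20: a! = 2432902008176640000 and 8^a = 1152921504606846976, so 2432902008176640000 > 1152921504606846976.
Hence a = 20 is a counterexample.

a = 20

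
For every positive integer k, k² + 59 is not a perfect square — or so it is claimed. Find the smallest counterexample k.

We need the least positive integer k for which k² + 59 is a perfect square.
For k = 1, 2, 3, 4, …, 26, 27, 28 the conclusion holds.
k = 29: 29² + 59 = 900 = 30², a perfect square.

k = 29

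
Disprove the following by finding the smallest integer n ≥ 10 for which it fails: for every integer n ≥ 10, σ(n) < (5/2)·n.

n = 24

We need the least integer n ≥ 10 for which the claim fails.
For n = 10, 11, 12, 13, …, 21, 22, 23 the conclusion holds.
n = 24: σ(24) = 60; 60 ≥ 60.
So n = 24 is the smallest counterexample.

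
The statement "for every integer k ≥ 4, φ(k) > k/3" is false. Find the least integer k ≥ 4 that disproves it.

k = 6

We need the least integer k ≥ 4 for which the claim fails.
For k = 4, 5 the conclusion holds.
k = 6: φ(6) = 2 and 6/3 = 2, so φ(6) ≤ 6/3.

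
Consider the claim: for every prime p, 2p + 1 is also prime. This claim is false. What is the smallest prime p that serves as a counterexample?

A counterexample is any prime p such that 2p + 1 is not prime; we check each in order.
p = 2: 2p + 1 = 5, prime.
p = 3: 2p + 1 = 7, prime.
p = 5: 2p + 1 = 11, prime.
p = 7: 2p + 1 = 15 = 3 × 5, not prime.
So p = 7 is the smallest counterexample.

p = 7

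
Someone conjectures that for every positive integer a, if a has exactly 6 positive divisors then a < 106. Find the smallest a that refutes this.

a = 116

A counterexample is any positive integer a such that a has exactly 6 positive divisors but the claim fails; we check each in order.
For a = 12, 18, 20, 28, …, 92, 98, 99 the conclusion holds.
a = 116: τ(116) = 6; 116 ≥ 106.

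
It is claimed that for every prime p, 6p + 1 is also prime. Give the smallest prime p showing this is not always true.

p = 19

Check each prime p in order until 6p + 1 is not prime.
The first 7 eligible values, up to p = 17, all satisfy the conclusion.
p = 19: 6p + 1 = 115 = 5 × 23, not prime.
Thus p = 19 disproves the claim, and no smaller p works.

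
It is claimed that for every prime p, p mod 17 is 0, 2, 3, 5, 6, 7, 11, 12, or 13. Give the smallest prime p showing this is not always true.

p = 31

We need the least prime p for which the claim fails.
The first 10 eligible values, up to p = 29, all satisfy the conclusion.
p = 31: 31 mod 17 = 14 — not in {0, 2, 3, 5, 6, 7, 11, 12, 13}.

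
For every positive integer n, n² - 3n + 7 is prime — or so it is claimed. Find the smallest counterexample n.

We need the least positive integer n for which n² - 3n + 7 is not prime.
For n = 1, 2, 3, 4, 5 the conclusion holds.
n = 6: n² - 3n + 7 = 25 = 5 × 5, composite.
Hence n = 6 is a counterexample.

n = 6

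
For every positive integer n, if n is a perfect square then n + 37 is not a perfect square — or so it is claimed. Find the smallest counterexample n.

n = 324

We need the least positive integer n for which n is a perfect square but n + 37 is a perfect square.
For n = 1, 4, 9, 16, …, 225, 256, 289 the conclusion holds.
n = 324: 324 = 18² and 324 + 37 = 361 = 19².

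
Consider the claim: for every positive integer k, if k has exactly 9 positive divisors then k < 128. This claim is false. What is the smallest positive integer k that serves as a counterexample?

k = 196

For k = 36, 100 the conclusion holds.
k = 196: τ(196) = 9; 196 ≥ 128.
So k = 196 is the smallest counterexample.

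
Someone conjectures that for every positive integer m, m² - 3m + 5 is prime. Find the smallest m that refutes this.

m = 4

We need the least positive integer m for which m² - 3m + 5 is not prime.
For m = 1, 2, 3 the conclusion holds.
m = 4: m² - 3m + 5 = 9 = 3 × 3, composite.
Hence m = 4 is a counterexample.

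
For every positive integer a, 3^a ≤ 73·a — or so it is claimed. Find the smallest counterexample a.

Check each positive integer a in order until 3^a > 73·a.
a = 1: 3^a = 3 and 73·a = 73, so 3 ≤ 73.
a = 2: 3^a = 9 and 73·a = 146, so 9 ≤ 146.
a = 3: 3^a = 27 and 73·a = 219, so 27 ≤ 219.
a = 4: 3^a = 81 and 73·a = 292, so 81 ≤ 292.
a = 5: 3^a = 243 and 73·a = 365, so 243 ≤ 365.
a = 6: 3^a = 729 and 73·a = 438, so 729 > 438.
Thus a = 6 disproves the claim, and no smaller a works.

a = 6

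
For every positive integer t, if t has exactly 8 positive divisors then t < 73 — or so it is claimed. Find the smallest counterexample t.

We need the least positive integer t for which t has exactly 8 positive divisors but the claim fails.
t = 24: τ(24) = 8; 24 < 73.
t = 30: τ(30) = 8; 30 < 73.
t = 40: τ(40) = 8; 40 < 73.
t = 42: τ(42) = 8; 42 < 73.
t = 54: τ(54) = 8; 54 < 73.
t = 56: τ(56) = 8; 56 < 73.
t = 66: τ(66) = 8; 66 < 73.
t = 70: τ(70) = 8; 70 < 73.
t = 78: τ(78) = 8; 78 ≥ 73.

t = 78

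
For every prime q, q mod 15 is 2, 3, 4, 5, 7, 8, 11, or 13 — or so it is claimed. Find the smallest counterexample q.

For q = 2, 3, 5, 7, 11, 13, 17, 19, 23 the conclusion holds.
q = 29: 29 mod 15 = 14 — not in {2, 3, 4, 5, 7, 8, 11, 13}.
Thus q = 29 disproves the claim, and no smaller q works.

q = 29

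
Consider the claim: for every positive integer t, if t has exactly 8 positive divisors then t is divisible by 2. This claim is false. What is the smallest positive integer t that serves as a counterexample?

Check each positive integer t in order until t has exactly 8 positive divisors but t is not divisible by 2.
For t = 24, 30, 40, 42, …, 88, 102, 104 the conclusion holds.
t = 105: τ(105) = 8; 105 mod 2 = 1.

t = 105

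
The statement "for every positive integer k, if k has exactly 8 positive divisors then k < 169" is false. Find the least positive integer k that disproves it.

The first 23 eligible values, up to k = 165, all satisfy the conclusion.
k = 170: τ(170) = 8; 170 ≥ 169.

k = 170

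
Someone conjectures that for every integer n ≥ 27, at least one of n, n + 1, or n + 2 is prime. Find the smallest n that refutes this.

n = 27: 29 is prime.
n = 28: 29 is prime.
n = 29: 29 is prime.
n = 30: 31 is prime.
n = 31: 31 is prime.
n = 32: 32 = 2 × 16; 33 = 3 × 11; 34 = 2 × 17 — all composite.

n = 32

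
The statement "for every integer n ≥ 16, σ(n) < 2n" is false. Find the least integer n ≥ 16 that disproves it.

n = 18

Check each integer n ≥ 16 in order until the claim fails.
For n = 16, 17 the conclusion holds.
n = 18: σ(18) = 39; 39 ≥ 36.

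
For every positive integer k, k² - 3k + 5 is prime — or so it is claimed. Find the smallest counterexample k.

k = 4

We need the least positive integer k for which k² - 3k + 5 is not prime.
k = 1: k² - 3k + 5 = 3, prime.
k = 2: k² - 3k + 5 = 3, prime.
k = 3: k² - 3k + 5 = 5, prime.
k = 4: k² - 3k + 5 = 9 = 3 × 3, composite.
So k = 4 is the smallest counterexample.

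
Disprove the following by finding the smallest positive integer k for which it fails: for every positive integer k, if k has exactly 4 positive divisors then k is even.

We need the least positive integer k for which k has exactly 4 positive divisors but k is odd.
For k = 6, 8, 10, 14 the conclusion holds.
k = 15: divisors of 15: 1, 3, 5, 15; 15 is odd.

k = 15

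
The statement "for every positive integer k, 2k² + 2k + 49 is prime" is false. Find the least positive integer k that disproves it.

Check each positive integer k in order until 2k² + 2k + 49 is not prime.
k = 1: 2k² + 2k + 49 = 53, prime.
k = 2: 2k² + 2k + 49 = 61, prime.
k = 3: 2k² + 2k + 49 = 73, prime.
k = 4: 2k² + 2k + 49 = 89, prime.
k = 5: 2k² + 2k + 49 = 109, prime.
k = 6: 2k² + 2k + 49 = 133 = 7 × 19, composite.

k = 6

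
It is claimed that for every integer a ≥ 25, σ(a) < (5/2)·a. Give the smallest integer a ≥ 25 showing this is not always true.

a = 36

For a = 25, 26, 27, 28, …, 33, 34, 35 the conclusion holds.
a = 36: σ(36) = 91; 91 ≥ 90.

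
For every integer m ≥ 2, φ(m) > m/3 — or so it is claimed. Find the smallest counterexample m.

A counterexample is any integer m ≥ 2 such that the claim fails; we check each in order.
m = 2: φ(2) = 1 and 2/3 = 2/3, so φ(2) > 2/3.
m = 3: φ(3) = 2 and 3/3 = 1, so φ(3) > 3/3.
m = 4: φ(4) = 2 and 4/3 = 4/3, so φ(4) > 4/3.
m = 5: φ(5) = 4 and 5/3 = 5/3, so φ(5) > 5/3.
m = 6: φ(6) = 2 and 6/3 = 2, so φ(6) ≤ 6/3.

m = 6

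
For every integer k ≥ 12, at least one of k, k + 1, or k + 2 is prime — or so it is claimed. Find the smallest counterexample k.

k = 14

For k = 12, 13 the conclusion holds.
k = 14: 14 = 2 × 7; 15 = 3 × 5; 16 = 2 × 8 — all composite.
Thus k = 14 disproves the claim, and no smaller k works.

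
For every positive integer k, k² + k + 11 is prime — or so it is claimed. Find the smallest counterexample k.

k = 10

A counterexample is any positive integer k such that k² + k + 11 is not prime; we check each in order.
The first 9 eligible values, up to k = 9, all satisfy the conclusion.
k = 10: k² + k + 11 = 121 = 11 × 11, composite.
Hence k = 10 is a counterexample.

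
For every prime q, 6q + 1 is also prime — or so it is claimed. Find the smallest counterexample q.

Check each prime q in order until 6q + 1 is not prime.
q = 2: 6q + 1 = 13, prime.
q = 3: 6q + 1 = 19, prime.
q = 5: 6q + 1 = 31, prime.
q = 7: 6q + 1 = 43, prime.
q = 11: 6q + 1 = 67, prime.
q = 13: 6q + 1 = 79, prime.
q = 17: 6q + 1 = 103, prime.
q = 19: 6q + 1 = 115 = 5 × 23, not prime.
Thus q = 19 disproves the claim, and no smaller q works.

q = 19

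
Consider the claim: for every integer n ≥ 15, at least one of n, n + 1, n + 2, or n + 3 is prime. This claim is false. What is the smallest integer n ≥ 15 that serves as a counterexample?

n = 24

For n = 15, 16, 17, 18, 19, 20, 21, 22, 23 the conclusion holds.
n = 24: 24 = 2 × 12; 25 = 5 × 5; 26 = 2 × 13; 27 = 3 × 9 — all composite.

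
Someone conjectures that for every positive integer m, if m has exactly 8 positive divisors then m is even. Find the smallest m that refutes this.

We need the least positive integer m for which m has exactly 8 positive divisors but m is odd.
The first 12 eligible values, up to m = 104, all satisfy the conclusion.
m = 105: divisors of 105: 1, 3, 5, 7, 15, 21, 35, 105; 105 is odd.
So m = 105 is the smallest counterexample.

m = 105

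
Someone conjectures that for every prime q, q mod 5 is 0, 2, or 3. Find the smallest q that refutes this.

q = 11

We need the least prime q for which the claim fails.
For q = 2, 3, 5, 7 the conclusion holds.
q = 11: 11 mod 5 = 1 — not in {0, 2, 3}.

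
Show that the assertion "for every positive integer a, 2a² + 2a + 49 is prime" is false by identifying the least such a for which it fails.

a = 6

We need the least positive integer a for which 2a² + 2a + 49 is not prime.
For a = 1, 2, 3, 4, 5 the conclusion holds.
a = 6: 2a² + 2a + 49 = 133 = 7 × 19, composite.
So a = 6 is the smallest counterexample.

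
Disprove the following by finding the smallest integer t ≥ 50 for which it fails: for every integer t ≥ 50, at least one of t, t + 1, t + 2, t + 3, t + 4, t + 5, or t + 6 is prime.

t = 90

For t = 50, 51, 52, 53, …, 87, 88, 89 the conclusion holds.
t = 90: 90 = 2 × 45; 91 = 7 × 13; 92 = 2 × 46; 93 = 3 × 31; 94 = 2 × 47; 95 = 5 × 19; 96 = 2 × 48 — all composite.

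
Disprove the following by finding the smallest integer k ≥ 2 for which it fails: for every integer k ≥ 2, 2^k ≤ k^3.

k = 10

k = 2: 2^k = 4 and k^3 = 8, so 4 ≤ 8.
k = 3: 2^k = 8 and k^3 = 27, so 8 ≤ 27.
k = 4: 2^k = 16 and k^3 = 64, so 16 ≤ 64.
k = 5: 2^k = 32 and k^3 = 125, so 32 ≤ 125.
k = 6: 2^k = 64 and k^3 = 216, so 64 ≤ 216.
k = 7: 2^k = 128 and k^3 = 343, so 128 ≤ 343.
k = 8: 2^k = 256 and k^3 = 512, so 256 ≤ 512.
k = 9: 2^k = 512 and k^3 = 729, so 512 ≤ 729.
k = 10: 2^k = 1024 and k^3 = 1000, so 1024 > 1000.
Thus k = 10 disproves the claim, and no smaller k works.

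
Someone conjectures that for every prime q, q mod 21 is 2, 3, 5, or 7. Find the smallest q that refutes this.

q = 11

Check each prime q in order until the claim fails.
q = 2: 2 mod 21 = 2.
q = 3: 3 mod 21 = 3.
q = 5: 5 mod 21 = 5.
q = 7: 7 mod 21 = 7.
q = 11: 11 mod 21 = 11 — not in {2, 3, 5, 7}.
Thus q = 11 disproves the claim, and no smaller q works.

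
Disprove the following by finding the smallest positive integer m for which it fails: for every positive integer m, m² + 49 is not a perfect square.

A counterexample is any positive integer m such that m² + 49 is a perfect square; we check each in order.
The first 23 eligible values, up to m = 23, all satisfy the conclusion.
m = 24: 24² + 49 = 625 = 25², a perfect square.
So m = 24 is the smallest counterexample.

m = 24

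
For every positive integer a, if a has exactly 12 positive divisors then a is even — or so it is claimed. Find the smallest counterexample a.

A counterexample is any positive integer a such that a has exactly 12 positive divisors but a is odd; we check each in order.
For a = 60, 72, 84, 90, …, 294, 306, 308 the conclusion holds.
a = 315: divisors of 315: 12 divisors; 315 is odd.
So a = 315 is the smallest counterexample.

a = 315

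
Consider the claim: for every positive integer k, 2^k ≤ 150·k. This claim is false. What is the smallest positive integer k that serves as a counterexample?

k = 11

Check each positive integer k in order until 2^k > 150·k.
For k = 1, 2, 3, 4, 5, 6, 7, 8, 9, 10 the conclusion holds.
k = 11: 2^k = 2048 and 150·k = 1650, so 2048 > 1650.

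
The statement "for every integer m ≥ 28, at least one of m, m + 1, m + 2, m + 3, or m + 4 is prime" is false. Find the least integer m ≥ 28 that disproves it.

m = 32

A counterexample is any integer m ≥ 28 such that m, m + 1, m + 2, m + 3, m + 4 are all composite; we check each in order.
The first 4 eligible values, up to m = 31, all satisfy the conclusion.
m = 32: 32 = 2 × 16; 33 = 3 × 11; 34 = 2 × 17; 35 = 5 × 7; 36 = 2 × 18 — all composite.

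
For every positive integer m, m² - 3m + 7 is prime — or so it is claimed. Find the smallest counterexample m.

m = 6

We need the least positive integer m for which m² - 3m + 7 is not prime.
For m = 1, 2, 3, 4, 5 the conclusion holds.
m = 6: m² - 3m + 7 = 25 = 5 × 5, composite.
Hence m = 6 is a counterexample.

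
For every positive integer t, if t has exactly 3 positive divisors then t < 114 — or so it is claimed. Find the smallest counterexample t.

t = 4: τ(4) = 3; 4 < 114.
t = 9: τ(9) = 3; 9 < 114.
t = 25: τ(25) = 3; 25 < 114.
t = 49: τ(49) = 3; 49 < 114.
t = 121: τ(121) = 3; 121 ≥ 114.
So t = 121 is the smallest counterexample.

t = 121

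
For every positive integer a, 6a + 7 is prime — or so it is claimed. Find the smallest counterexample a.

a = 3

Check each positive integer a in order until 6a + 7 is not prime.
For a = 1, 2 the conclusion holds.
a = 3: 6a + 7 = 25 = 5 × 5, composite.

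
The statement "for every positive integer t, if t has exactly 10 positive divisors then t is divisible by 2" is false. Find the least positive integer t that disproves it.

t = 405

A counterexample is any positive integer t such that t has exactly 10 positive divisors but t is not divisible by 2; we check each in order.
The first 9 eligible values, up to t = 368, all satisfy the conclusion.
t = 405: τ(405) = 10; 405 mod 2 = 1.
Hence t = 405 is a counterexample.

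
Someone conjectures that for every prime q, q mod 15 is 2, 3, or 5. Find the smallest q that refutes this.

We need the least prime q for which the claim fails.
q = 2: 2 mod 15 = 2.
q = 3: 3 mod 15 = 3.
q = 5: 5 mod 15 = 5.
q = 7: 7 mod 15 = 7 — not in {2, 3, 5}.
So q = 7 is the smallest counterexample.

q = 7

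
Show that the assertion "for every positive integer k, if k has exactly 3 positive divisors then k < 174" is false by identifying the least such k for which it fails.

k = 289

k = 4: τ(4) = 3; 4 < 174.
k = 9: τ(9) = 3; 9 < 174.
k = 25: τ(25) = 3; 25 < 174.
k = 49: τ(49) = 3; 49 < 174.
k = 121: τ(121) = 3; 121 < 174.
k = 169: τ(169) = 3; 169 < 174.
k = 289: τ(289) = 3; 289 ≥ 174.
Hence k = 289 is a counterexample.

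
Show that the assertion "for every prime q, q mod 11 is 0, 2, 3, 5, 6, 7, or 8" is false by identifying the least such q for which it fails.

Check each prime q in order until the claim fails.
The first 8 eligible values, up to q = 19, all satisfy the conclusion.
q = 23: 23 mod 11 = 1 — not in {0, 2, 3, 5, 6, 7, 8}.
So q = 23 is the smallest counterexample.

q = 23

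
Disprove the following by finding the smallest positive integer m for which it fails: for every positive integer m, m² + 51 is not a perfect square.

m = 7

For m = 1, 2, 3, 4, 5, 6 the conclusion holds.
m = 7: 7² + 51 = 100 = 10², a perfect square.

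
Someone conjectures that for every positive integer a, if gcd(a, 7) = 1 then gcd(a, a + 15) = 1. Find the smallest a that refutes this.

a = 3

Check each positive integer a in order until gcd(a, 7) = 1 but gcd(a, a + 15) > 1.
a = 1: gcd(1, 16) = 1.
a = 2: gcd(2, 17) = 1.
a = 3: gcd(3, 18) = 3.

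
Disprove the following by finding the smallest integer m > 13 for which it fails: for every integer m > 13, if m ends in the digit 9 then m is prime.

m = 19: 19 ends in 9 and is prime.
m = 29: 29 ends in 9 and is prime.
m = 39: 39 ends in 9; 39 = 3 × 13, composite.
Hence m = 39 is a counterexample.

m = 39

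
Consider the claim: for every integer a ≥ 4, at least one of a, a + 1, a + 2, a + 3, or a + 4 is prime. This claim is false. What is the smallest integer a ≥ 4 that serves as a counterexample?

a = 24

We need the least integer a ≥ 4 for which a, a + 1, a + 2, a + 3, a + 4 are all composite.
For a = 4, 5, 6, 7, …, 21, 22, 23 the conclusion holds.
a = 24: 24 = 2 × 12; 25 = 5 × 5; 26 = 2 × 13; 27 = 3 × 9; 28 = 2 × 14 — all composite.
So a = 24 is the smallest counterexample.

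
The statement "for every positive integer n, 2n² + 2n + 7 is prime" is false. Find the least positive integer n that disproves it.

Check each positive integer n in order until 2n² + 2n + 7 is not prime.
n = 1: 2n² + 2n + 7 = 11, prime.
n = 2: 2n² + 2n + 7 = 19, prime.
n = 3: 2n² + 2n + 7 = 31, prime.
n = 4: 2n² + 2n + 7 = 47, prime.
n = 5: 2n² + 2n + 7 = 67, prime.
n = 6: 2n² + 2n + 7 = 91 = 7 × 13, composite.
Hence n = 6 is a counterexample.

n = 6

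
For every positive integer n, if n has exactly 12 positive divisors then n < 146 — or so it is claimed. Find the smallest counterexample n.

n = 150

For n = 60, 72, 84, 90, 96, 108, 126, 132, 140 the conclusion holds.
n = 150: τ(150) = 12; 150 ≥ 146.
So n = 150 is the smallest counterexample.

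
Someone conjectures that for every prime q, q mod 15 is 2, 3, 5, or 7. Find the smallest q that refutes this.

q = 2: 2 mod 15 = 2.
q = 3: 3 mod 15 = 3.
q = 5: 5 mod 15 = 5.
q = 7: 7 mod 15 = 7.
q = 11: 11 mod 15 = 11 — not in {2, 3, 5, 7}.
Thus q = 11 disproves the claim, and no smaller q works.

q = 11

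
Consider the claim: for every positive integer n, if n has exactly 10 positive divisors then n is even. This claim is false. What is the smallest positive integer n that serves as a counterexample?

For n = 48, 80, 112, 162, 176, 208, 272, 304, 368 the conclusion holds.
n = 405: divisors of 405: 10 divisors; 405 is odd.
So n = 405 is the smallest counterexample.

n = 405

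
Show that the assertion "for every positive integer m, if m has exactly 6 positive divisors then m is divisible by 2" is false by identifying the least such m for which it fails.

m = 45

Check each positive integer m in order until m has exactly 6 positive divisors but m is not divisible by 2.
m = 12: τ(12) = 6; 12 mod 2 = 0.
m = 18: τ(18) = 6; 18 mod 2 = 0.
m = 20: τ(20) = 6; 20 mod 2 = 0.
m = 28: τ(28) = 6; 28 mod 2 = 0.
m = 32: τ(32) = 6; 32 mod 2 = 0.
m = 44: τ(44) = 6; 44 mod 2 = 0.
m = 45: τ(45) = 6; 45 mod 2 = 1.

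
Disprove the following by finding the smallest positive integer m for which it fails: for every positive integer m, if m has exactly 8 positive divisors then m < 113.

m = 114

For m = 24, 30, 40, 42, …, 104, 105, 110 the conclusion holds.
m = 114: τ(114) = 8; 114 ≥ 113.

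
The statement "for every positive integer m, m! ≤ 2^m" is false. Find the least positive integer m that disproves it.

m = 4

A counterexample is any positive integer m such that m! > 2^m; we check each in order.
m = 1: m! = 1 and 2^m = 2, so 1 ≤ 2.
m = 2: m! = 2 and 2^m = 4, so 2 ≤ 4.
m = 3: m! = 6 and 2^m = 8, so 6 ≤ 8.
m = 4: m! = 24 and 2^m = 16, so 24 > 16.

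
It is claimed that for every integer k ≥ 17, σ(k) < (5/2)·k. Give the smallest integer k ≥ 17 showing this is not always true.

k = 24

We need the least integer k ≥ 17 for which the claim fails.
k = 17: σ(17) = 18; 18 < 85/2.
k = 18: σ(18) = 39; 39 < 45.
k = 19: σ(19) = 20; 20 < 95/2.
k = 20: σ(20) = 42; 42 < 50.
k = 21: σ(21) = 32; 32 < 105/2.
k = 22: σ(22) = 36; 36 < 55.
k = 23: σ(23) = 24; 24 < 115/2.
k = 24: σ(24) = 60; 60 ≥ 60.
Hence k = 24 is a counterexample.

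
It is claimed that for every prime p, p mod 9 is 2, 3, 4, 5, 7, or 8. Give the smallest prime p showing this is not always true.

p = 19

We need the least prime p for which the claim fails.
The first 7 eligible values, up to p = 17, all satisfy the conclusion.
p = 19: 19 mod 9 = 1 — not in {2, 3, 4, 5, 7, 8}.
Hence p = 19 is a counterexample.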